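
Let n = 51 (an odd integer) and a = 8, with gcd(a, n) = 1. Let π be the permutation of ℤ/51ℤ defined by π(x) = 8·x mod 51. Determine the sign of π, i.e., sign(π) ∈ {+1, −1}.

-1

Orbit of 13 under x↦8x: [13, 2, 16, 26, 4, 32, 1]… (length divides ord_51(8)).
Cycle lengths of π_8 on ℤ/51ℤ: [8, 8, 8, 8, 8, 8, 2, 1]; 8 cycles in total.
51 − 8 = 43 transpositions; sign(π) = (−1)^43 = -1.
(8|51)_J = -1 (Zolotarev's lemma cross-check).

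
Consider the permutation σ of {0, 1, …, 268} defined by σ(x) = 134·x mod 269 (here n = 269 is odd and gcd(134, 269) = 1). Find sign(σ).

-1

Orbit of 212 under x↦134x: [212, 163, 53, 108, 215, 27, 121]… (length divides ord_269(134)).
Decompose π into cycles: lengths [268, 1] (2 cycles, including the fixed point 0).
sign(π) = (−1)^{n − #cycles} = (−1)^{269−2} = (−1)^267 = -1.
Check: (134/269) = -1 by Zolotarev.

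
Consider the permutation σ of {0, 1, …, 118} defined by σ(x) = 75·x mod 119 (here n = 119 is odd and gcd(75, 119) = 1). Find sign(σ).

Orbit of 106 under x↦75x: [106, 96, 60, 97, 16, 10, 36]… (length divides ord_119(75)).
Cycle type of π: 48×2 + 16 + 6 + 1; total 5 cycles.
n − c = 119 − 5 = 114; sign = (−1)^114 = +1.
Via Zolotarev, sign(π_{75}) = (75|119) = +1.

+1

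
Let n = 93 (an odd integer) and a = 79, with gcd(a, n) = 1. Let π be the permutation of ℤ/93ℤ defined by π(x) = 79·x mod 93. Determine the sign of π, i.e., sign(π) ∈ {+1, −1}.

-1

Start at x=1: 1 → 79 → 10 → 46 → 7 → 88 → 70 → … (one orbit).
Cycle type of π: 30×3 + 1×3; total 6 cycles.
Σ(ℓ_i−1) = 93−6 = 87; sign = (−1)^87 = -1.
The Jacobi symbol (79|93) = -1 (Zolotarev) agrees.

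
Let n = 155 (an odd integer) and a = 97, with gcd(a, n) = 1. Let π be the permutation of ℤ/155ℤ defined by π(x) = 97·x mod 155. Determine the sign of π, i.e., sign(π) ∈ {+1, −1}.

Trace 97: π^k(97) = [97, 109, 33, 101, 32, 4, 78] for k=0..6.
Decompose π into cycles: lengths [20, 20, 20, 20, 20, 20, 5, 5, 5, 5, 5, 5, 4, 1] (14 cycles, including the fixed point 0).
Σ(ℓ_i−1) = 155−14 = 141; sign = (−1)^141 = -1.

-1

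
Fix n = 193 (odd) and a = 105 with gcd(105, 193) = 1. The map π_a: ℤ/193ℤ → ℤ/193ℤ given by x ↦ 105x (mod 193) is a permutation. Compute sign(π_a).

Orbit of 143 under x↦105x: [143, 154, 151, 29, 150, 117, 126]… (length divides ord_193(105)).
π_105 has 4 disjoint cycles with lengths [64, 64, 64, 1] on {0,…,192}.
4 cycles on 193: each ℓ→(−1)^(ℓ−1), product (−1)^189 = -1.
The Jacobi symbol (105|193) = -1 (Zolotarev) agrees.

-1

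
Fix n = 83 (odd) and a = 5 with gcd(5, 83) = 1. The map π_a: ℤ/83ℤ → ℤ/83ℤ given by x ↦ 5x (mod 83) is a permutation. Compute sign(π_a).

-1

Orbit of 35 under x↦5x: [35, 9, 45, 59, 46, 64, 71]… (length divides ord_83(5)).
The orbit structure of x ↦ 5x mod 83: 2 orbits of sizes [82, 1].
n − c = 83 − 2 = 81; sign = (−1)^81 = -1.
Via Zolotarev, sign(π_{5}) = (5|83) = -1.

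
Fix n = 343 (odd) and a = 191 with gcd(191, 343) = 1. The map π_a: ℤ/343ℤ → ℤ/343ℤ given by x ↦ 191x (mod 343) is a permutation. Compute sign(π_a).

Orbit of 130 under x↦191x: [130, 134, 212, 18, 8, 156, 298]… (length divides ord_343(191)).
The orbit structure of x ↦ 191x mod 343: 7 orbits of sizes [147, 147, 21, 21, 3, 3, 1].
343 − 7 = 336 transpositions; sign(π) = (−1)^336 = +1.
(191|343)_J = +1 (Zolotarev's lemma cross-check).

+1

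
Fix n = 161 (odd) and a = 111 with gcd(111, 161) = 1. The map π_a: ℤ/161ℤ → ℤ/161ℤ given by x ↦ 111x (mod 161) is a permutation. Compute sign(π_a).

+1

Start at x=160: 160 → 50 → 76 → 64 → 20 → 127 → 90 → … (one orbit).
The orbit structure of x ↦ 111x mod 161: 11 orbits of sizes [22, 22, 22, 22, 22, 22, 22, 2, 2, 2, 1].
11 cycles on 161: each ℓ→(−1)^(ℓ−1), product (−1)^150 = +1.
(111|161)_J = +1 (Zolotarev's lemma cross-check).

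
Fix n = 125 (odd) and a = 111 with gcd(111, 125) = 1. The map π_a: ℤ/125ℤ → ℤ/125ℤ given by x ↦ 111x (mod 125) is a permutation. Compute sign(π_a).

Orbit of 111 under x↦111x: [111, 71, 6, 41, 51, 36, 121]… (length divides ord_125(111)).
Decompose π into cycles: lengths [25, 25, 25, 25, 5, 5, 5, 5, 1, 1, 1, 1, 1] (13 cycles, including the fixed point 0).
13 cycles on 125: each ℓ→(−1)^(ℓ−1), product (−1)^112 = +1.
Via Zolotarev, sign(π_{111}) = (111|125) = +1.

+1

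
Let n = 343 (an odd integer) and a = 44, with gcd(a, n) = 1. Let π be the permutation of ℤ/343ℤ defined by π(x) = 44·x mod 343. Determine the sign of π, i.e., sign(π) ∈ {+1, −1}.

+1

Trace 177: π^k(177) = [177, 242, 15, 317, 228, 85, 310] for k=0..6.
π_44 has 7 disjoint cycles with lengths [147, 147, 21, 21, 3, 3, 1] on {0,…,342}.
7 cycles on 343: each ℓ→(−1)^(ℓ−1), product (−1)^336 = +1.
Check: (44/343) = +1 by Zolotarev.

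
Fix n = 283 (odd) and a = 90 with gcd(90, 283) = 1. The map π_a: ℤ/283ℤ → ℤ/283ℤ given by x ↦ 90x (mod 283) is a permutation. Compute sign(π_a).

+1

Orbit of 203 under x↦90x: [203, 158, 70, 74, 151, 6, 257]… (length divides ord_283(90)).
The orbit structure of x ↦ 90x mod 283: 3 orbits of sizes [141, 141, 1].
sign(π) = (−1)^{n − #cycles} = (−1)^{283−3} = (−1)^280 = +1.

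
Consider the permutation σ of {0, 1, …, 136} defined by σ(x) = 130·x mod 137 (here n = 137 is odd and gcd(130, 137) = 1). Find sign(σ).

+1

Start at x=103: 103 → 101 → 115 → 17 → 18 → 11 → 60 → … (one orbit).
Cycle lengths of π_130 on ℤ/137ℤ: [68, 68, 1]; 3 cycles in total.
sign(π) = (−1)^{n − #cycles} = (−1)^{137−3} = (−1)^134 = +1.
Zolotarev: (130|137) = +1, matching the cycle-count sign.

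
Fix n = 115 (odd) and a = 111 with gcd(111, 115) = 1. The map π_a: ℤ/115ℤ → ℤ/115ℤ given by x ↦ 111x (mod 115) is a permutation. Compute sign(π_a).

Start at x=1: 1 → 111 → 16 → 51 → 26 → 11 → 71 → … (one orbit).
The orbit structure of x ↦ 111x mod 115: 10 orbits of sizes [22, 22, 22, 22, 22, 1, 1, 1, 1, 1].
sign(π) = (−1)^{n − #cycles} = (−1)^{115−10} = (−1)^105 = -1.

-1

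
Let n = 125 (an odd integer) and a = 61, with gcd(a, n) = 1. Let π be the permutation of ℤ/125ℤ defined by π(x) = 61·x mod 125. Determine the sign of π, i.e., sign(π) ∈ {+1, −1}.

Trace 101: π^k(101) = [101, 36, 71, 81, 66, 26, 86] for k=0..6.
13 cycles of lengths [25, 25, 25, 25, 5, 5, 5, 5, 1, 1, 1, 1, 1].
sign(π) = (−1)^{n − #cycles} = (−1)^{125−13} = (−1)^112 = +1.
(61|125)_J = +1 (Zolotarev's lemma cross-check).

+1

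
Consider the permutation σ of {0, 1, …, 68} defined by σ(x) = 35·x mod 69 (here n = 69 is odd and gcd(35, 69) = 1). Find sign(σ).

Trace 58: π^k(58) = [58, 29, 49, 59, 64, 32, 16] for k=0..6.
Cycle lengths of π_35 on ℤ/69ℤ: [22, 22, 11, 11, 2, 1]; 6 cycles in total.
sign(π) = (−1)^{n − #cycles} = (−1)^{69−6} = (−1)^63 = -1.
Via Zolotarev, sign(π_{35}) = (35|69) = -1.

-1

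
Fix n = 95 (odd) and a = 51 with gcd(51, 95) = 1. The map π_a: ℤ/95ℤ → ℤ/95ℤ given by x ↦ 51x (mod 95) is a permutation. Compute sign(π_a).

-1

Start at x=86: 86 → 16 → 56 → 6 → 21 → 26 → 91 → … (one orbit).
The orbit structure of x ↦ 51x mod 95: 10 orbits of sizes [18, 18, 18, 18, 18, 1, 1, 1, 1, 1].
n − c = 95 − 10 = 85; sign = (−1)^85 = -1.
(51|95)_J = -1 (Zolotarev's lemma cross-check).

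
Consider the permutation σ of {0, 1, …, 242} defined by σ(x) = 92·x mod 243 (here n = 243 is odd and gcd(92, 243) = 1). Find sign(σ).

Orbit of 188 under x↦92x: [188, 43, 68, 181, 128, 112, 98]… (length divides ord_243(92)).
Decompose π into cycles: lengths [162, 54, 18, 6, 2, 1] (6 cycles, including the fixed point 0).
Σ(ℓ_i−1) = 243−6 = 237; sign = (−1)^237 = -1.
(92|243)_J = -1 (Zolotarev's lemma cross-check).

-1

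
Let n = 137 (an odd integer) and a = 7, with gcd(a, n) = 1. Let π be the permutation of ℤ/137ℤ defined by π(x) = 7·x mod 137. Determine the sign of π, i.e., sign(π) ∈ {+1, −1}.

Trace 56: π^k(56) = [56, 118, 4, 28, 59, 2, 14] for k=0..6.
Decompose π into cycles: lengths [68, 68, 1] (3 cycles, including the fixed point 0).
n − c = 137 − 3 = 134; sign = (−1)^134 = +1.

+1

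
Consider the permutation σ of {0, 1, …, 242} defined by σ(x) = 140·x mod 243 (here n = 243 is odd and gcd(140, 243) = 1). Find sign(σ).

-1

Trace 137: π^k(137) = [137, 226, 50, 196, 224, 13, 119] for k=0..6.
Cycle type of π: 162 + 54 + 18 + 6 + 2 + 1; total 6 cycles.
6 cycles on 243: each ℓ→(−1)^(ℓ−1), product (−1)^237 = -1.
Check: (140/243) = -1 by Zolotarev.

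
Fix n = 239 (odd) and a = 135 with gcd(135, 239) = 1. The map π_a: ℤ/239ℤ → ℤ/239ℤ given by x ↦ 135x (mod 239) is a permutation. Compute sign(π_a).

Orbit of 187 under x↦135x: [187, 150, 174, 68, 98, 85, 3]… (length divides ord_239(135)).
Cycle lengths of π_135 on ℤ/239ℤ: [119, 119, 1]; 3 cycles in total.
239 − 3 = 236 transpositions; sign(π) = (−1)^236 = +1.

+1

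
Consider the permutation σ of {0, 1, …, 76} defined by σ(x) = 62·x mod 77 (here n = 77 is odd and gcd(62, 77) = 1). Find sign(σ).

+1

Trace 64: π^k(64) = [64, 41, 1, 62, 71, 13, 36] for k=0..6.
Decompose π into cycles: lengths [10, 10, 10, 10, 10, 10, 10, 2, 2, 2, 1] (11 cycles, including the fixed point 0).
77 − 11 = 66 transpositions; sign(π) = (−1)^66 = +1.
The Jacobi symbol (62|77) = +1 (Zolotarev) agrees.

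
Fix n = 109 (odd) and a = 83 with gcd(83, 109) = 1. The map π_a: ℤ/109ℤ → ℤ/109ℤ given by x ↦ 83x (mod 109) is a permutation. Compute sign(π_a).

+1

Start at x=108: 108 → 26 → 87 → 27 → 61 → 49 → 34 → … (one orbit).
Cycle type of π: 54×2 + 1; total 3 cycles.
With 3 cycles on 109 points, sign = (−1)^{109−3} = +1.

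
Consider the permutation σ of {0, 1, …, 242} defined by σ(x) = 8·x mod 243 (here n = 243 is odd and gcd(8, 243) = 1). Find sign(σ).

-1

Trace 134: π^k(134) = [134, 100, 71, 82, 170, 145, 188] for k=0..6.
π_8 has 14 disjoint cycles with lengths [54, 54, 54, 18, 18, 18, 6, 6, 6, 2, 2, 2, 2, 1] on {0,…,242}.
14 cycles on 243: each ℓ→(−1)^(ℓ−1), product (−1)^229 = -1.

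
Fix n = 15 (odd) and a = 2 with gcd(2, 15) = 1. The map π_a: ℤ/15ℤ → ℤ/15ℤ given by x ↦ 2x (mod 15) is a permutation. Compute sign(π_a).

Orbit of 8 under x↦2x: [8, 1, 2, 4]… (length divides ord_15(2)).
Decompose π into cycles: lengths [4, 4, 4, 2, 1] (5 cycles, including the fixed point 0).
5 cycles on 15: each ℓ→(−1)^(ℓ−1), product (−1)^10 = +1.

+1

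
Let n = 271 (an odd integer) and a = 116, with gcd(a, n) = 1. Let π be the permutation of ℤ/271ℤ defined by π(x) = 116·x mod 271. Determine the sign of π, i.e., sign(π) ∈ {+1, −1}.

-1

Start at x=92: 92 → 103 → 24 → 74 → 183 → 90 → 142 → … (one orbit).
Cycle lengths of π_116 on ℤ/271ℤ: [270, 1]; 2 cycles in total.
sign(π) = (−1)^{n − #cycles} = (−1)^{271−2} = (−1)^269 = -1.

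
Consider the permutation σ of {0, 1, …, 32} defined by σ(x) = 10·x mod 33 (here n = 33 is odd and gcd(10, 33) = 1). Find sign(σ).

Orbit of 1 under x↦10x: [1, 10]… (length divides ord_33(10)).
Cycle type of π: 2×15 + 1×3; total 18 cycles.
n − c = 33 − 18 = 15; sign = (−1)^15 = -1.

-1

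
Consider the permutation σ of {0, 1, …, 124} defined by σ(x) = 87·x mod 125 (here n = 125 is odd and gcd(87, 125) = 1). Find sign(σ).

Orbit of 18 under x↦87x: [18, 66, 117, 54, 73, 101, 37]… (length divides ord_125(87)).
Cycle lengths of π_87 on ℤ/125ℤ: [100, 20, 4, 1]; 4 cycles in total.
n − c = 125 − 4 = 121; sign = (−1)^121 = -1.
The Jacobi symbol (87|125) = -1 (Zolotarev) agrees.

-1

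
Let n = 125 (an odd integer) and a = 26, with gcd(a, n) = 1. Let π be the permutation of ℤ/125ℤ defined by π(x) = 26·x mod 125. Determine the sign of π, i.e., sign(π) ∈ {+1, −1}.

Orbit of 1 under x↦26x: [1, 26, 51, 76, 101]… (length divides ord_125(26)).
Decompose π into cycles: lengths [5, 5, 5, 5, 5, 5, 5, 5, 5, 5, 5, 5, 5, 5, 5, 5, 5, 5, 5, 5, 1, 1, 1, 1, 1, 1, 1, 1, 1, 1, 1, 1, 1, 1, 1, 1, 1, 1, 1, 1, 1, 1, 1, 1, 1] (45 cycles, including the fixed point 0).
45 cycles on 125: each ℓ→(−1)^(ℓ−1), product (−1)^80 = +1.
Check: (26/125) = +1 by Zolotarev.

+1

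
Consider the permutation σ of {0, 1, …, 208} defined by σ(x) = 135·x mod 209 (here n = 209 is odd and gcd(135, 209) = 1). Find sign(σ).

Trace 202: π^k(202) = [202, 100, 124, 20, 192, 4, 122] for k=0..6.
Cycle type of π: 90×2 + 18 + 5×2 + 1; total 6 cycles.
6 cycles on 209: each ℓ→(−1)^(ℓ−1), product (−1)^203 = -1.

-1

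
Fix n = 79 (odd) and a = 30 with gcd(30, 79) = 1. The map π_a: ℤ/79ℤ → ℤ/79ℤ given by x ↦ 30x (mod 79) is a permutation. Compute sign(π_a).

Start at x=57: 57 → 51 → 29 → 1 → 30 → 31 → 61 → … (one orbit).
Decompose π into cycles: lengths [78, 1] (2 cycles, including the fixed point 0).
n − c = 79 − 2 = 77; sign = (−1)^77 = -1.
Via Zolotarev, sign(π_{30}) = (30|79) = -1.

-1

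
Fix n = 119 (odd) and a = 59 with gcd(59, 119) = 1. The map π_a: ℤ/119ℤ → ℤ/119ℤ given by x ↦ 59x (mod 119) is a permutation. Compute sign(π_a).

-1

Start at x=66: 66 → 86 → 76 → 81 → 19 → 50 → 94 → … (one orbit).
Cycle lengths of π_59 on ℤ/119ℤ: [24, 24, 24, 24, 8, 8, 6, 1]; 8 cycles in total.
Σ(ℓ_i−1) = 119−8 = 111; sign = (−1)^111 = -1.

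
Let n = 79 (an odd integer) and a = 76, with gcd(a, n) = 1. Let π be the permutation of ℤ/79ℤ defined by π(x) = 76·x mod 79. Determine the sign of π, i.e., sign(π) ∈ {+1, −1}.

Orbit of 51 under x↦76x: [51, 5, 64, 45, 23, 10, 49]… (length divides ord_79(76)).
Cycle type of π: 39×2 + 1; total 3 cycles.
3 cycles on 79: each ℓ→(−1)^(ℓ−1), product (−1)^76 = +1.

+1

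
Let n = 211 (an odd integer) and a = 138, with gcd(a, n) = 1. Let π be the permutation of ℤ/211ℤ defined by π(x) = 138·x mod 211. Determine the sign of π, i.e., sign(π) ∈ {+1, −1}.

Orbit of 179 under x↦138x: [179, 15, 171, 177, 161, 63, 43]… (length divides ord_211(138)).
π_138 has 6 disjoint cycles with lengths [42, 42, 42, 42, 42, 1] on {0,…,210}.
sign(π) = (−1)^{n − #cycles} = (−1)^{211−6} = (−1)^205 = -1.

-1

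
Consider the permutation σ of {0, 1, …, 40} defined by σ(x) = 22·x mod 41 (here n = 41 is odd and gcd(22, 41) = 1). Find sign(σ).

Trace 3: π^k(3) = [3, 25, 17, 5, 28, 1, 22] for k=0..6.
π_22 has 2 disjoint cycles with lengths [40, 1] on {0,…,40}.
Σ(ℓ_i−1) = 41−2 = 39; sign = (−1)^39 = -1.
The Jacobi symbol (22|41) = -1 (Zolotarev) agrees.

-1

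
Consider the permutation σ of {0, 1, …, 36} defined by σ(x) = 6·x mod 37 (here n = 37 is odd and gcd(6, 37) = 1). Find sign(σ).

-1

Start at x=1: 1 → 6 → 36 → 31 → 1 (one orbit).
Cycle type of π: 4×9 + 1; total 10 cycles.
With 10 cycles on 37 points, sign = (−1)^{37−10} = -1.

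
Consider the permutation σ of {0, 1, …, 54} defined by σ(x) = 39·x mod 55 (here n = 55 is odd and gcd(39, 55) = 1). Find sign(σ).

Orbit of 19 under x↦39x: [19, 26, 24, 1, 39, 36, 29]… (length divides ord_55(39)).
Cycle type of π: 10×5 + 2×2 + 1; total 8 cycles.
With 8 cycles on 55 points, sign = (−1)^{55−8} = -1.

-1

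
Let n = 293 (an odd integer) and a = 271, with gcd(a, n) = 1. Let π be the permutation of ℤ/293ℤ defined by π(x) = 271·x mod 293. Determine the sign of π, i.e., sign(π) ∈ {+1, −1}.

Trace 216: π^k(216) = [216, 229, 236, 82, 247, 133, 4] for k=0..6.
π_271 has 3 disjoint cycles with lengths [146, 146, 1] on {0,…,292}.
293 − 3 = 290 transpositions; sign(π) = (−1)^290 = +1.

+1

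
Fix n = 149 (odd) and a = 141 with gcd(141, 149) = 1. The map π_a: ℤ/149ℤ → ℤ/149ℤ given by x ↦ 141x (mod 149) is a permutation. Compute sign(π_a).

-1

Trace 8: π^k(8) = [8, 85, 65, 76, 137, 96, 126] for k=0..6.
2 cycles of lengths [148, 1].
With 2 cycles on 149 points, sign = (−1)^{149−2} = -1.
Zolotarev: (141|149) = -1, matching the cycle-count sign.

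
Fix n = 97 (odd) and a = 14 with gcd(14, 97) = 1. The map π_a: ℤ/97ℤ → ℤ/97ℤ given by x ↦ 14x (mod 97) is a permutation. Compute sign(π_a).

Start at x=57: 57 → 22 → 17 → 44 → 34 → 88 → 68 → … (one orbit).
The orbit structure of x ↦ 14x mod 97: 2 orbits of sizes [96, 1].
97 − 2 = 95 transpositions; sign(π) = (−1)^95 = -1.

-1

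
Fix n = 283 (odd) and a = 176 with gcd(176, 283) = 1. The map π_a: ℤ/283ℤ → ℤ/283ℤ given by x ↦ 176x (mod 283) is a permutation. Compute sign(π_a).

+1

Trace 233: π^k(233) = [233, 256, 59, 196, 253, 97, 92] for k=0..6.
Cycle lengths of π_176 on ℤ/283ℤ: [141, 141, 1]; 3 cycles in total.
283 − 3 = 280 transpositions; sign(π) = (−1)^280 = +1.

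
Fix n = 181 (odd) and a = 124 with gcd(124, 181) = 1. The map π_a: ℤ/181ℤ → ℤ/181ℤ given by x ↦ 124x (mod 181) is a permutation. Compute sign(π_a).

-1

Trace 101: π^k(101) = [101, 35, 177, 47, 36, 120, 38] for k=0..6.
The orbit structure of x ↦ 124x mod 181: 2 orbits of sizes [180, 1].
181 − 2 = 179 transpositions; sign(π) = (−1)^179 = -1.
(124|181)_J = -1 (Zolotarev's lemma cross-check).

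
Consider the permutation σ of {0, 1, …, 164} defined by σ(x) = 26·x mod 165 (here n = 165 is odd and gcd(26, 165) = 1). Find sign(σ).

Trace 31: π^k(31) = [31, 146, 1, 26, 16, 86, 91] for k=0..6.
π_26 has 30 disjoint cycles with lengths [10, 10, 10, 10, 10, 10, 10, 10, 10, 10, 5, 5, 5, 5, 5, 5, 5, 5, 5, 5, 2, 2, 2, 2, 2, 1, 1, 1, 1, 1] on {0,…,164}.
sign(π) = (−1)^{n − #cycles} = (−1)^{165−30} = (−1)^135 = -1.
(26|165)_J = -1 (Zolotarev's lemma cross-check).

-1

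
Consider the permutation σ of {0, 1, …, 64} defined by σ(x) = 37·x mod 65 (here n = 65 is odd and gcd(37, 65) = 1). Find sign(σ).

Orbit of 49 under x↦37x: [49, 58, 1, 37, 4, 18, 16]… (length divides ord_65(37)).
The orbit structure of x ↦ 37x mod 65: 7 orbits of sizes [12, 12, 12, 12, 12, 4, 1].
Σ(ℓ_i−1) = 65−7 = 58; sign = (−1)^58 = +1.

+1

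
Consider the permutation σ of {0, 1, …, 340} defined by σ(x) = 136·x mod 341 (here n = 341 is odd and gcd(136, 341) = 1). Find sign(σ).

Trace 82: π^k(82) = [82, 240, 245, 243, 312, 148, 9] for k=0..6.
Decompose π into cycles: lengths [30, 30, 30, 30, 30, 30, 30, 30, 30, 30, 30, 5, 5, 1] (14 cycles, including the fixed point 0).
14 cycles on 341: each ℓ→(−1)^(ℓ−1), product (−1)^327 = -1.
Zolotarev: (136|341) = -1, matching the cycle-count sign.

-1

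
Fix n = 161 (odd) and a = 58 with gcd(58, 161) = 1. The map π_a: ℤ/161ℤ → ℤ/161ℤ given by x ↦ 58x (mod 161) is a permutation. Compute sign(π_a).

+1

Start at x=2: 2 → 116 → 127 → 121 → 95 → 36 → 156 → … (one orbit).
Cycle type of π: 33×4 + 11×2 + 3×2 + 1; total 9 cycles.
9 cycles on 161: each ℓ→(−1)^(ℓ−1), product (−1)^152 = +1.
Via Zolotarev, sign(π_{58}) = (58|161) = +1.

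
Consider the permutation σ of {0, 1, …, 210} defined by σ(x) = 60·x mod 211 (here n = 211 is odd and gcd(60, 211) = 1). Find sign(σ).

Trace 68: π^k(68) = [68, 71, 40, 79, 98, 183, 8] for k=0..6.
4 cycles of lengths [70, 70, 70, 1].
sign(π) = (−1)^{n − #cycles} = (−1)^{211−4} = (−1)^207 = -1.

-1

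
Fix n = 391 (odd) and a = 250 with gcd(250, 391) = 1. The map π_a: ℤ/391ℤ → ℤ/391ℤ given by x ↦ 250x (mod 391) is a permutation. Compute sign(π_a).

Start at x=308: 308 → 364 → 288 → 56 → 315 → 159 → 259 → … (one orbit).
Decompose π into cycles: lengths [176, 176, 22, 16, 1] (5 cycles, including the fixed point 0).
n − c = 391 − 5 = 386; sign = (−1)^386 = +1.

+1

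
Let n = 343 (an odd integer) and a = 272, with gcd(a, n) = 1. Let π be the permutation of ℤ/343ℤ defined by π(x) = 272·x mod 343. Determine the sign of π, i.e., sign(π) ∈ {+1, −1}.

-1

Start at x=190: 190 → 230 → 134 → 90 → 127 → 244 → 169 → … (one orbit).
Cycle type of π: 98×3 + 14×3 + 2×3 + 1; total 10 cycles.
10 cycles on 343: each ℓ→(−1)^(ℓ−1), product (−1)^333 = -1.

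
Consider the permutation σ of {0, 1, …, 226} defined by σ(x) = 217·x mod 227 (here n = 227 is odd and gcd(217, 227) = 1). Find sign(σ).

Orbit of 87 under x↦217x: [87, 38, 74, 168, 136, 2, 207]… (length divides ord_227(217)).
π_217 has 2 disjoint cycles with lengths [226, 1] on {0,…,226}.
2 cycles on 227: each ℓ→(−1)^(ℓ−1), product (−1)^225 = -1.

-1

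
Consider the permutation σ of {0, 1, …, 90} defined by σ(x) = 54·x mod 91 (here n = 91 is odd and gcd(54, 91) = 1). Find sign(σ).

Trace 16: π^k(16) = [16, 45, 64, 89, 74, 83, 23] for k=0..6.
Cycle lengths of π_54 on ℤ/91ℤ: [12, 12, 12, 12, 12, 12, 12, 6, 1]; 9 cycles in total.
n − c = 91 − 9 = 82; sign = (−1)^82 = +1.

+1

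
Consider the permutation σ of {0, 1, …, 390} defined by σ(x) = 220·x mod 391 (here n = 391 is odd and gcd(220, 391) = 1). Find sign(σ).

Orbit of 307 under x↦220x: [307, 288, 18, 50, 52, 101, 324]… (length divides ord_391(220)).
Cycle type of π: 22×16 + 11×2 + 2×8 + 1; total 27 cycles.
n − c = 391 − 27 = 364; sign = (−1)^364 = +1.
Via Zolotarev, sign(π_{220}) = (220|391) = +1.

+1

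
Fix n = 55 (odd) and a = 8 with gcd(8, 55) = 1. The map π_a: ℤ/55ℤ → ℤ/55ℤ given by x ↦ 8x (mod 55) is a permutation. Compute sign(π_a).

Start at x=32: 32 → 36 → 13 → 49 → 7 → 1 → 8 → … (one orbit).
The orbit structure of x ↦ 8x mod 55: 5 orbits of sizes [20, 20, 10, 4, 1].
5 cycles on 55: each ℓ→(−1)^(ℓ−1), product (−1)^50 = +1.
Zolotarev: (8|55) = +1, matching the cycle-count sign.

+1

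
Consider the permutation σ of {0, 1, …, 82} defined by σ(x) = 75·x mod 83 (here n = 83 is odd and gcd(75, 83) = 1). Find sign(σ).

+1

Trace 12: π^k(12) = [12, 70, 21, 81, 16, 38, 28] for k=0..6.
Cycle type of π: 41×2 + 1; total 3 cycles.
With 3 cycles on 83 points, sign = (−1)^{83−3} = +1.
(75|83)_J = +1 (Zolotarev's lemma cross-check).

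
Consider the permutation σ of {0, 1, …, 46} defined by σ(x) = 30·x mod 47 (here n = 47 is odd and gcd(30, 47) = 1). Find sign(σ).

Trace 16: π^k(16) = [16, 10, 18, 23, 32, 20, 36] for k=0..6.
2 cycles of lengths [46, 1].
47 − 2 = 45 transpositions; sign(π) = (−1)^45 = -1.
Zolotarev: (30|47) = -1, matching the cycle-count sign.

-1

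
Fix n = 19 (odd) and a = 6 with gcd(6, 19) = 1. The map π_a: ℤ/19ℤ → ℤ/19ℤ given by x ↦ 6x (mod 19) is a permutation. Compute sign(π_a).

+1

Orbit of 4 under x↦6x: [4, 5, 11, 9, 16, 1, 6]… (length divides ord_19(6)).
3 cycles of lengths [9, 9, 1].
19 − 3 = 16 transpositions; sign(π) = (−1)^16 = +1.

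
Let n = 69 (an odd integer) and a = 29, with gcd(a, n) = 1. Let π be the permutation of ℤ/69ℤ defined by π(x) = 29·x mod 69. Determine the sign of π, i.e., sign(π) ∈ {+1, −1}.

Orbit of 2 under x↦29x: [2, 58, 26, 64, 62, 4, 47]… (length divides ord_69(29)).
The orbit structure of x ↦ 29x mod 69: 6 orbits of sizes [22, 22, 11, 11, 2, 1].
sign(π) = (−1)^{n − #cycles} = (−1)^{69−6} = (−1)^63 = -1.

-1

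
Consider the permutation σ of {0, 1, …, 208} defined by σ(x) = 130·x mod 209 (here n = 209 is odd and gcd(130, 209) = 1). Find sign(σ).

Trace 45: π^k(45) = [45, 207, 158, 58, 16, 199, 163] for k=0..6.
Cycle type of π: 45×4 + 9×2 + 5×2 + 1; total 9 cycles.
n − c = 209 − 9 = 200; sign = (−1)^200 = +1.
Via Zolotarev, sign(π_{130}) = (130|209) = +1.

+1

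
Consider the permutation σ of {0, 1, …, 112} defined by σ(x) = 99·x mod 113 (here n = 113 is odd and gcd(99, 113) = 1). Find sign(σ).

+1

Orbit of 60 under x↦99x: [60, 64, 8, 1, 99, 83, 81]… (length divides ord_113(99)).
π_99 has 5 disjoint cycles with lengths [28, 28, 28, 28, 1] on {0,…,112}.
5 cycles on 113: each ℓ→(−1)^(ℓ−1), product (−1)^108 = +1.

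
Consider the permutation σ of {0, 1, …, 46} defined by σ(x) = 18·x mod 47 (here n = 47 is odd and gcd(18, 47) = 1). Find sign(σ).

+1

Start at x=9: 9 → 21 → 2 → 36 → 37 → 8 → 3 → … (one orbit).
Cycle lengths of π_18 on ℤ/47ℤ: [23, 23, 1]; 3 cycles in total.
n − c = 47 − 3 = 44; sign = (−1)^44 = +1.
Check: (18/47) = +1 by Zolotarev.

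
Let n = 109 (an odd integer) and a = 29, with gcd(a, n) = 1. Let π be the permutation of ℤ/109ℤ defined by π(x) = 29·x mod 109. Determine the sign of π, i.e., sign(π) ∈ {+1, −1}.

+1

Trace 75: π^k(75) = [75, 104, 73, 46, 26, 100, 66] for k=0..6.
3 cycles of lengths [54, 54, 1].
n − c = 109 − 3 = 106; sign = (−1)^106 = +1.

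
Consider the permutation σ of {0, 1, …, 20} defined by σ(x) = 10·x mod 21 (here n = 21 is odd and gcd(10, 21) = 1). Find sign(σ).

Orbit of 13 under x↦10x: [13, 4, 19, 1, 10, 16]… (length divides ord_21(10)).
Cycle lengths of π_10 on ℤ/21ℤ: [6, 6, 6, 1, 1, 1]; 6 cycles in total.
Σ(ℓ_i−1) = 21−6 = 15; sign = (−1)^15 = -1.
Zolotarev: (10|21) = -1, matching the cycle-count sign.

-1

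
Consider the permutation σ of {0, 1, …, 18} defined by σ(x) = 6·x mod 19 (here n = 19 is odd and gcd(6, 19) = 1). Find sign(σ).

Start at x=17: 17 → 7 → 4 → 5 → 11 → 9 → 16 → … (one orbit).
The orbit structure of x ↦ 6x mod 19: 3 orbits of sizes [9, 9, 1].
n − c = 19 − 3 = 16; sign = (−1)^16 = +1.
Check: (6/19) = +1 by Zolotarev.

+1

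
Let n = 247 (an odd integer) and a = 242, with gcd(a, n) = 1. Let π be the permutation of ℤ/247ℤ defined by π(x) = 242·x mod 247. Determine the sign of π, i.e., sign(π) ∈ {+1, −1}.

+1

Trace 220: π^k(220) = [220, 135, 66, 164, 168, 148, 1] for k=0..6.
Cycle lengths of π_242 on ℤ/247ℤ: [36, 36, 36, 36, 36, 36, 18, 4, 4, 4, 1]; 11 cycles in total.
With 11 cycles on 247 points, sign = (−1)^{247−11} = +1.
Zolotarev: (242|247) = +1, matching the cycle-count sign.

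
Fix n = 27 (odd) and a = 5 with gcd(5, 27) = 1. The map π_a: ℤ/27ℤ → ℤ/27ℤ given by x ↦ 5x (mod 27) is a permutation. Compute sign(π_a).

Trace 17: π^k(17) = [17, 4, 20, 19, 14, 16, 26] for k=0..6.
Decompose π into cycles: lengths [18, 6, 2, 1] (4 cycles, including the fixed point 0).
27 − 4 = 23 transpositions; sign(π) = (−1)^23 = -1.

-1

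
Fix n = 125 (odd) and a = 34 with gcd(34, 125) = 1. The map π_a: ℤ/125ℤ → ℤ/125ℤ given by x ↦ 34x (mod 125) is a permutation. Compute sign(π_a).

+1

Start at x=66: 66 → 119 → 46 → 64 → 51 → 109 → 81 → … (one orbit).
π_34 has 7 disjoint cycles with lengths [50, 50, 10, 10, 2, 2, 1] on {0,…,124}.
sign(π) = (−1)^{n − #cycles} = (−1)^{125−7} = (−1)^118 = +1.
(34|125)_J = +1 (Zolotarev's lemma cross-check).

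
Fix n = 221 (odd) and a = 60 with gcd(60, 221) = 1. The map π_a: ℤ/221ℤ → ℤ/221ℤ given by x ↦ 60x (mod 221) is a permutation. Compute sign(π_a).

Start at x=1: 1 → 60 → 64 → 83 → 118 → 8 → 38 → … (one orbit).
Cycle type of π: 8×26 + 4×3 + 1; total 30 cycles.
With 30 cycles on 221 points, sign = (−1)^{221−30} = -1.

-1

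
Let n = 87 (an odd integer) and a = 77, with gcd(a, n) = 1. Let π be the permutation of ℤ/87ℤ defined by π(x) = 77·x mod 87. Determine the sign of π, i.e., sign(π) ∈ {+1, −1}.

+1

Trace 50: π^k(50) = [50, 22, 41, 25, 11, 64, 56] for k=0..6.
Cycle type of π: 28×3 + 2 + 1; total 5 cycles.
sign(π) = (−1)^{n − #cycles} = (−1)^{87−5} = (−1)^82 = +1.
(77|87)_J = +1 (Zolotarev's lemma cross-check).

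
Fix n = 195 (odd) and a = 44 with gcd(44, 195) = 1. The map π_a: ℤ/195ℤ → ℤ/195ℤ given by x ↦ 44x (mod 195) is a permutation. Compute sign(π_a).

Start at x=1: 1 → 44 → 181 → 164 → 1 (one orbit).
Cycle lengths of π_44 on ℤ/195ℤ: [4, 4, 4, 4, 4, 4, 4, 4, 4, 4, 4, 4, 4, 4, 4, 4, 4, 4, 4, 4, 4, 4, 4, 4, 4, 4, 4, 4, 4, 4, 4, 4, 4, 4, 4, 4, 4, 4, 4, 4, 4, 4, 4, 4, 4, 2, 2, 2, 2, 2, 2, 2, 1]; 53 cycles in total.
Σ(ℓ_i−1) = 195−53 = 142; sign = (−1)^142 = +1.
(44|195)_J = +1 (Zolotarev's lemma cross-check).

+1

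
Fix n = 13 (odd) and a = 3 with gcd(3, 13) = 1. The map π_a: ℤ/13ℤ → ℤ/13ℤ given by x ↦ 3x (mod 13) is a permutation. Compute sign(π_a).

Orbit of 3 under x↦3x: [3, 9, 1]… (length divides ord_13(3)).
Cycle type of π: 3×4 + 1; total 5 cycles.
5 cycles on 13: each ℓ→(−1)^(ℓ−1), product (−1)^8 = +1.

+1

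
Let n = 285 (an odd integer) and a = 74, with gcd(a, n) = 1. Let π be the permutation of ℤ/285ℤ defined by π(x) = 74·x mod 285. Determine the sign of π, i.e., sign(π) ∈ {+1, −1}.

-1

Trace 1: π^k(1) = [1, 74, 61, 239, 16, 44, 121] for k=0..6.
π_74 has 24 disjoint cycles with lengths [18, 18, 18, 18, 18, 18, 18, 18, 18, 18, 18, 18, 18, 18, 9, 9, 2, 2, 2, 2, 2, 2, 2, 1] on {0,…,284}.
24 cycles on 285: each ℓ→(−1)^(ℓ−1), product (−1)^261 = -1.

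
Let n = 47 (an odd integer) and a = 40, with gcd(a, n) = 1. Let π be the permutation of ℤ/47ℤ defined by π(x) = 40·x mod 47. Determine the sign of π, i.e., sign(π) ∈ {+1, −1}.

-1

Orbit of 42 under x↦40x: [42, 35, 37, 23, 27, 46, 7]… (length divides ord_47(40)).
Decompose π into cycles: lengths [46, 1] (2 cycles, including the fixed point 0).
Σ(ℓ_i−1) = 47−2 = 45; sign = (−1)^45 = -1.
Zolotarev: (40|47) = -1, matching the cycle-count sign.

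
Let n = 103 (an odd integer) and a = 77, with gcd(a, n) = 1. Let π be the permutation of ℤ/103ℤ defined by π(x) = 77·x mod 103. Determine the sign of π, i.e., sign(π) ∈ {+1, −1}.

-1

Orbit of 12 under x↦77x: [12, 100, 78, 32, 95, 2, 51]… (length divides ord_103(77)).
Cycle lengths of π_77 on ℤ/103ℤ: [102, 1]; 2 cycles in total.
Σ(ℓ_i−1) = 103−2 = 101; sign = (−1)^101 = -1.
(77|103)_J = -1 (Zolotarev's lemma cross-check).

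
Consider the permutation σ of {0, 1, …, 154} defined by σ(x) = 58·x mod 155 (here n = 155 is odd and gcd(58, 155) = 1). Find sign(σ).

+1

Start at x=153: 153 → 39 → 92 → 66 → 108 → 64 → 147 → … (one orbit).
Cycle lengths of π_58 on ℤ/155ℤ: [20, 20, 20, 20, 20, 20, 10, 10, 10, 4, 1]; 11 cycles in total.
155 − 11 = 144 transpositions; sign(π) = (−1)^144 = +1.
The Jacobi symbol (58|155) = +1 (Zolotarev) agrees.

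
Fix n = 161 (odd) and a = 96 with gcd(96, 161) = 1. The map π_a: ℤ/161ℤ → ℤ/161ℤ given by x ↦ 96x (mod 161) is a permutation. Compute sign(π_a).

-1

Orbit of 156 under x↦96x: [156, 3, 127, 117, 123, 55, 128]… (length divides ord_161(96)).
6 cycles of lengths [66, 66, 11, 11, 6, 1].
Σ(ℓ_i−1) = 161−6 = 155; sign = (−1)^155 = -1.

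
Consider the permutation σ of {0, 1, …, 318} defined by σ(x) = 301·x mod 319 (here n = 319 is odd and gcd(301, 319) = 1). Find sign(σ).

-1

Trace 188: π^k(188) = [188, 125, 302, 306, 234, 254, 213] for k=0..6.
Cycle lengths of π_301 on ℤ/319ℤ: [140, 140, 28, 5, 5, 1]; 6 cycles in total.
Σ(ℓ_i−1) = 319−6 = 313; sign = (−1)^313 = -1.
The Jacobi symbol (301|319) = -1 (Zolotarev) agrees.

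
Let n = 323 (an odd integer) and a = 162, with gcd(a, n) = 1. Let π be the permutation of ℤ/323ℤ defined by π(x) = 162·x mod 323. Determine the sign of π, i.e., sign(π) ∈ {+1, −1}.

Trace 290: π^k(290) = [290, 145, 234, 117, 220, 110, 55] for k=0..6.
Cycle lengths of π_162 on ℤ/323ℤ: [72, 72, 72, 72, 18, 8, 8, 1]; 8 cycles in total.
Σ(ℓ_i−1) = 323−8 = 315; sign = (−1)^315 = -1.
Check: (162/323) = -1 by Zolotarev.

-1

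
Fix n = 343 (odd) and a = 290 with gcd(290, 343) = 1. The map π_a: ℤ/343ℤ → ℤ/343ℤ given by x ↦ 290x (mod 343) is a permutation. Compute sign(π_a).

Orbit of 65 under x↦290x: [65, 328, 109, 54, 225, 80, 219]… (length divides ord_343(290)).
The orbit structure of x ↦ 290x mod 343: 4 orbits of sizes [294, 42, 6, 1].
Σ(ℓ_i−1) = 343−4 = 339; sign = (−1)^339 = -1.
Via Zolotarev, sign(π_{290}) = (290|343) = -1.

-1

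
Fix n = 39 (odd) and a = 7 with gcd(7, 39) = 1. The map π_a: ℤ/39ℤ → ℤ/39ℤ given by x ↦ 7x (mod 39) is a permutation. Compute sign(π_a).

Start at x=22: 22 → 37 → 25 → 19 → 16 → 34 → 4 → … (one orbit).
6 cycles of lengths [12, 12, 12, 1, 1, 1].
sign(π) = (−1)^{n − #cycles} = (−1)^{39−6} = (−1)^33 = -1.

-1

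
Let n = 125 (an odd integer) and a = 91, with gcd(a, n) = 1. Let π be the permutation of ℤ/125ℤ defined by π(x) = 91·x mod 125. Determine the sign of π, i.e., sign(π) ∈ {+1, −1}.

Trace 6: π^k(6) = [6, 46, 61, 51, 16, 81, 121] for k=0..6.
Decompose π into cycles: lengths [25, 25, 25, 25, 5, 5, 5, 5, 1, 1, 1, 1, 1] (13 cycles, including the fixed point 0).
n − c = 125 − 13 = 112; sign = (−1)^112 = +1.
Check: (91/125) = +1 by Zolotarev.

+1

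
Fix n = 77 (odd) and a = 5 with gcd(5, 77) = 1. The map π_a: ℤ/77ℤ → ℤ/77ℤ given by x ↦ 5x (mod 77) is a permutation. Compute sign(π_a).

Start at x=34: 34 → 16 → 3 → 15 → 75 → 67 → 27 → … (one orbit).
6 cycles of lengths [30, 30, 6, 5, 5, 1].
With 6 cycles on 77 points, sign = (−1)^{77−6} = -1.
The Jacobi symbol (5|77) = -1 (Zolotarev) agrees.

-1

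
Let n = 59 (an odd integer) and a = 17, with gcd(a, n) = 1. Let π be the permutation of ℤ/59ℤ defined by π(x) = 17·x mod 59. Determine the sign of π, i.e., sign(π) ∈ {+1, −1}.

Orbit of 12 under x↦17x: [12, 27, 46, 15, 19, 28, 4]… (length divides ord_59(17)).
Cycle lengths of π_17 on ℤ/59ℤ: [29, 29, 1]; 3 cycles in total.
3 cycles on 59: each ℓ→(−1)^(ℓ−1), product (−1)^56 = +1.
Zolotarev: (17|59) = +1, matching the cycle-count sign.

+1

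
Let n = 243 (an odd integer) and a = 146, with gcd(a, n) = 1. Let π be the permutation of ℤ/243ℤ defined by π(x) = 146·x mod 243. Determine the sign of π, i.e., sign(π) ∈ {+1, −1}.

-1

Trace 37: π^k(37) = [37, 56, 157, 80, 16, 149, 127] for k=0..6.
Decompose π into cycles: lengths [162, 54, 18, 6, 2, 1] (6 cycles, including the fixed point 0).
With 6 cycles on 243 points, sign = (−1)^{243−6} = -1.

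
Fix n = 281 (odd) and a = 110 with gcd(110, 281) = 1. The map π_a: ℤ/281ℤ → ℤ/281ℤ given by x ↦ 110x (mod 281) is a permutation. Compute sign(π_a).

Orbit of 107 under x↦110x: [107, 249, 133, 18, 13, 25, 221]… (length divides ord_281(110)).
Cycle type of π: 280 + 1; total 2 cycles.
2 cycles on 281: each ℓ→(−1)^(ℓ−1), product (−1)^279 = -1.
Check: (110/281) = -1 by Zolotarev.

-1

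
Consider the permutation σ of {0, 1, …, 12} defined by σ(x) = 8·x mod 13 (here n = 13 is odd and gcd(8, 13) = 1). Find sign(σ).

-1

Orbit of 5 under x↦8x: [5, 1, 8, 12]… (length divides ord_13(8)).
π_8 has 4 disjoint cycles with lengths [4, 4, 4, 1] on {0,…,12}.
sign(π) = (−1)^{n − #cycles} = (−1)^{13−4} = (−1)^9 = -1.
Zolotarev: (8|13) = -1, matching the cycle-count sign.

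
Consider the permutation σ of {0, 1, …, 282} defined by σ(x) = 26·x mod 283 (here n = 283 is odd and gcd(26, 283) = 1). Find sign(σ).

-1

Start at x=144: 144 → 65 → 275 → 75 → 252 → 43 → 269 → … (one orbit).
Decompose π into cycles: lengths [282, 1] (2 cycles, including the fixed point 0).
sign(π) = (−1)^{n − #cycles} = (−1)^{283−2} = (−1)^281 = -1.
Check: (26/283) = -1 by Zolotarev.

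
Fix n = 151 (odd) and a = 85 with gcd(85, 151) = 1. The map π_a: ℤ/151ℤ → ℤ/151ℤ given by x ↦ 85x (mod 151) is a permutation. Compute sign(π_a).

+1

Start at x=32: 32 → 2 → 19 → 105 → 16 → 1 → 85 → … (one orbit).
The orbit structure of x ↦ 85x mod 151: 11 orbits of sizes [15, 15, 15, 15, 15, 15, 15, 15, 15, 15, 1].
n − c = 151 − 11 = 140; sign = (−1)^140 = +1.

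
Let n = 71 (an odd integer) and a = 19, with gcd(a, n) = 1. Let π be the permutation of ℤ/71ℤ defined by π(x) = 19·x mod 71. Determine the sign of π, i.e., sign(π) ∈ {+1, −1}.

+1

Trace 49: π^k(49) = [49, 8, 10, 48, 60, 4, 5] for k=0..6.
Decompose π into cycles: lengths [35, 35, 1] (3 cycles, including the fixed point 0).
sign(π) = (−1)^{n − #cycles} = (−1)^{71−3} = (−1)^68 = +1.
Zolotarev: (19|71) = +1, matching the cycle-count sign.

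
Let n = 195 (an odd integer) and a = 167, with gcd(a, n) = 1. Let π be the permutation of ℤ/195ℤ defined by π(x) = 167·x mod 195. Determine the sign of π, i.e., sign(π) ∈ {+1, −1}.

-1

Orbit of 47 under x↦167x: [47, 49, 188, 1, 167, 4, 83]… (length divides ord_195(167)).
20 cycles of lengths [12, 12, 12, 12, 12, 12, 12, 12, 12, 12, 12, 12, 12, 12, 12, 4, 4, 4, 2, 1].
n − c = 195 − 20 = 175; sign = (−1)^175 = -1.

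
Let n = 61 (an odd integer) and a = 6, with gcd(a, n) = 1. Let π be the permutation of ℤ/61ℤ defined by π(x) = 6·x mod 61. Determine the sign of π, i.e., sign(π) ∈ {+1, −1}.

Orbit of 25 under x↦6x: [25, 28, 46, 32, 9, 54, 19]… (length divides ord_61(6)).
Decompose π into cycles: lengths [60, 1] (2 cycles, including the fixed point 0).
2 cycles on 61: each ℓ→(−1)^(ℓ−1), product (−1)^59 = -1.
Check: (6/61) = -1 by Zolotarev.

-1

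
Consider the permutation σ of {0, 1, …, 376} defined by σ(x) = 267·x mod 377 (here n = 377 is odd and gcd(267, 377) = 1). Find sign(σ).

Trace 63: π^k(63) = [63, 233, 6, 94, 216, 368, 236] for k=0..6.
8 cycles of lengths [84, 84, 84, 84, 14, 14, 12, 1].
With 8 cycles on 377 points, sign = (−1)^{377−8} = -1.
Zolotarev: (267|377) = -1, matching the cycle-count sign.

-1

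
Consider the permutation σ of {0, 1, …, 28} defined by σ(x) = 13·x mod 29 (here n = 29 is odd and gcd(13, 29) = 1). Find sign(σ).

Start at x=24: 24 → 22 → 25 → 6 → 20 → 28 → 16 → … (one orbit).
3 cycles of lengths [14, 14, 1].
n − c = 29 − 3 = 26; sign = (−1)^26 = +1.
Zolotarev: (13|29) = +1, matching the cycle-count sign.

+1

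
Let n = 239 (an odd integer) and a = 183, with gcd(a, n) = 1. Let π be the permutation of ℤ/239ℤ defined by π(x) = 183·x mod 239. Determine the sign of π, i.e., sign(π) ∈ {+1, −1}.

+1

Start at x=45: 45 → 109 → 110 → 54 → 83 → 132 → 17 → … (one orbit).
Cycle lengths of π_183 on ℤ/239ℤ: [119, 119, 1]; 3 cycles in total.
3 cycles on 239: each ℓ→(−1)^(ℓ−1), product (−1)^236 = +1.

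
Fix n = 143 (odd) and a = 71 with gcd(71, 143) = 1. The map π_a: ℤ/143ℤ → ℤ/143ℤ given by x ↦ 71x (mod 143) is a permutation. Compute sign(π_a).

-1

Trace 27: π^k(27) = [27, 58, 114, 86, 100, 93, 25] for k=0..6.
Cycle type of π: 60×2 + 12 + 5×2 + 1; total 6 cycles.
143 − 6 = 137 transpositions; sign(π) = (−1)^137 = -1.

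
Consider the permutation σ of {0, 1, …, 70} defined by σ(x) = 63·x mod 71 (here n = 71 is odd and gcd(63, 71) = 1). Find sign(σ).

Start at x=49: 49 → 34 → 12 → 46 → 58 → 33 → 20 → … (one orbit).
π_63 has 2 disjoint cycles with lengths [70, 1] on {0,…,70}.
n − c = 71 − 2 = 69; sign = (−1)^69 = -1.

-1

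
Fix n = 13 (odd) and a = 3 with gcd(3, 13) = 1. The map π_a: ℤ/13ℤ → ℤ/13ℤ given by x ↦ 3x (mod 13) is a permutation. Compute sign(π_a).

+1

Trace 9: π^k(9) = [9, 1, 3] for k=0..2.
The orbit structure of x ↦ 3x mod 13: 5 orbits of sizes [3, 3, 3, 3, 1].
sign(π) = (−1)^{n − #cycles} = (−1)^{13−5} = (−1)^8 = +1.
Check: (3/13) = +1 by Zolotarev.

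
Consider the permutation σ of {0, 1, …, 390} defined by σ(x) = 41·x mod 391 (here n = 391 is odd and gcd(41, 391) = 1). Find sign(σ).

Trace 77: π^k(77) = [77, 29, 16, 265, 308, 116, 64] for k=0..6.
The orbit structure of x ↦ 41x mod 391: 6 orbits of sizes [176, 176, 16, 11, 11, 1].
n − c = 391 − 6 = 385; sign = (−1)^385 = -1.

-1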